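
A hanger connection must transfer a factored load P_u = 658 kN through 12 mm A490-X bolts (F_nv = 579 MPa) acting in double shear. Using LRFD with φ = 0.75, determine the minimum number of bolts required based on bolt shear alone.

7 bolts

A_b = π·12²/4 = 113.1 mm².
Per-bolt design strength φR_n = 0.75 × 579 × 113.1 × 2 / 1000 = 98.23 kN.
n ≥ 658 / 98.23 = 6.699 → use 7 bolts.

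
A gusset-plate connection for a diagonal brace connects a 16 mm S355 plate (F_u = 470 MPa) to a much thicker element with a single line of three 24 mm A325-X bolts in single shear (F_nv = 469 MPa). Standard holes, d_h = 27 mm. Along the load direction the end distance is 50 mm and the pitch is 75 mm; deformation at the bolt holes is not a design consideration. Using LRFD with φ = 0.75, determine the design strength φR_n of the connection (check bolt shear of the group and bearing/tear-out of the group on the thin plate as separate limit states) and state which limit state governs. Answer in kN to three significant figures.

477 kN (bolt shear governs)

Bolt shear: A_b = π·24²/4 = 452.4 mm²; R_n = 469 × 452.4 × 3 × 1 / 1000 = 636.5 kN → 0.75 × 636.5 = 477 kN.
Bearing (1.5 l_c t F_u ≤ 3.0 d t F_u): upper limit = 3.0·24·16·470 / 1000 = 541.4 kN.
  Edge l_c = 50 − 27/2 = 36.5 → r_n = 411.7 kN; interior l_c = 75 − 27 = 48 → r_n = 541.4 kN.
  R_n,bearing = 1·411.7 + 2·541.4 = 1495 kN → 0.75 × 1495 = 1120 kN.
Bolt shear governs: 477 kN.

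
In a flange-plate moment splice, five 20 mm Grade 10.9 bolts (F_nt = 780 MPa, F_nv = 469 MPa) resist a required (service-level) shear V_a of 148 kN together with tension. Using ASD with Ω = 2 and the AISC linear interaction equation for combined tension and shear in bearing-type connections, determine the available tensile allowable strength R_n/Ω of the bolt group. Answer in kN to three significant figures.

550 kN

A_b = π·20²/4 = 314.2 mm²; f_rv = 148 × 1000 / (5 × 314.2) = 94.22 MPa.
F'_nt = 1.3 F_nt − (Ω F_nt / F_nv) f_rv = 1.3·780 − (2·780/469)·94.22 = 700.6 MPa, capped at F_nt → F'_nt = 700.6 MPa.
R_n = F'_nt · A_b · n = 700.6 × 314.2 × 5 / 1000 = 1101 kN.
Allowable strength R_n/Ω = 1101 / 2 = 550 kN.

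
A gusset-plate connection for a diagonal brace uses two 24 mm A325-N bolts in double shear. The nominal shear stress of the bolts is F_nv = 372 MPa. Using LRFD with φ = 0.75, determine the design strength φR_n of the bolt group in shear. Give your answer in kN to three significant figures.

A_b = π × 24² / 4 = 452.4 mm².
R_n = F_nv · A_b · n · n_s = 372 × 452.4 × 2 × 2 / 1000 = 673.2 kN.
Design strength φR_n = 0.75 × 673.2 = 505 kN.

505 kN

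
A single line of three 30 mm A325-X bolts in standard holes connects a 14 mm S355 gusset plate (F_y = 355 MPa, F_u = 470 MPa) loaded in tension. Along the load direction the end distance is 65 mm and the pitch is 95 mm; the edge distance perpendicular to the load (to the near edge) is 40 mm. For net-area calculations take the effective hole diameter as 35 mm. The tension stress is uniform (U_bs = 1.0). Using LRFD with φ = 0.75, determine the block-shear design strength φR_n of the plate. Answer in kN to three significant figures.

607 kN

Shear plane L_v = 65 + 2·95 = 255 mm; A_gv = 255 × 14 = 3570 mm².
A_nv = (255 − 2.5·35) × 14 = 2345 mm².
A_nt = (40 − 0.5·35) × 14 = 315 mm².
0.6 F_u A_nv = 661.3 kN; 0.6 F_y A_gv = 760.4 kN → shear rupture governs the shear term.
R_n = 661.3 + 1.0 × 470 × 315 / 1000 = 809.3 kN.
Design strength φR_n = 0.75 × 809.3 = 607 kN.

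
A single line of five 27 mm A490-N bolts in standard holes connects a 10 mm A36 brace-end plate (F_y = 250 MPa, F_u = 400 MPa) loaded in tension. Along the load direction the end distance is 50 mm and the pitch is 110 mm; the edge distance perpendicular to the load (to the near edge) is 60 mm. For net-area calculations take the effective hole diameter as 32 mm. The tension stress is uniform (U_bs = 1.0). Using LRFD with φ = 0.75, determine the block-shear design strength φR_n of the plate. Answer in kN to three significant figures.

683 kN

Shear plane L_v = 50 + 4·110 = 490 mm; A_gv = 490 × 10 = 4900 mm².
A_nv = (490 − 4.5·32) × 10 = 3460 mm².
A_nt = (60 − 0.5·32) × 10 = 440 mm².
0.6 F_u A_nv = 830.4 kN; 0.6 F_y A_gv = 735 kN → shear yielding governs the shear term.
R_n = 735 + 1.0 × 400 × 440 / 1000 = 911 kN.
Design strength φR_n = 0.75 × 911 = 683 kN.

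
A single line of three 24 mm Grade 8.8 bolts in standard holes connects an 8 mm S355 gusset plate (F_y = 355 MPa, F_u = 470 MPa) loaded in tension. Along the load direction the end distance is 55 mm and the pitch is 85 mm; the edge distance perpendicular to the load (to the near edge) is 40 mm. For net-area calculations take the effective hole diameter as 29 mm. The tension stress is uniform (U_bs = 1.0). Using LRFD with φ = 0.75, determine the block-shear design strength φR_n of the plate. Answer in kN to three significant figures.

330 kN

Shear plane L_v = 55 + 2·85 = 225 mm; A_gv = 225 × 8 = 1800 mm².
A_nv = (225 − 2.5·29) × 8 = 1220 mm².
A_nt = (40 − 0.5·29) × 8 = 204 mm².
0.6 F_u A_nv = 344 kN; 0.6 F_y A_gv = 383.4 kN → shear rupture governs the shear term.
R_n = 344 + 1.0 × 470 × 204 / 1000 = 439.9 kN.
Design strength φR_n = 0.75 × 439.9 = 330 kN.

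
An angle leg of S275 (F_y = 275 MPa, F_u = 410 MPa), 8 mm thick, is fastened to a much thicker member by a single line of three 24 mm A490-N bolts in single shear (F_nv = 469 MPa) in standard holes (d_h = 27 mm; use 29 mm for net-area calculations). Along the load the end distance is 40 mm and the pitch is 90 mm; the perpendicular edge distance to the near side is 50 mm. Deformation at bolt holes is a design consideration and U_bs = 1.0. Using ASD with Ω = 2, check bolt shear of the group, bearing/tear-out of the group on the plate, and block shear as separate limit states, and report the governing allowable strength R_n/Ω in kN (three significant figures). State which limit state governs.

203 kN (block shear governs)

Bolt shear: A_b = π·24²/4 = 452.4 mm²; R_n = 469 × 452.4 × 3 × 1 / 1000 = 636.5 kN → 636.5 / 2 = 318 kN.
Bearing: edge l_c = 26.5, r_n = 104.3 kN; interior l_c = 63, r_n = 188.9 kN; R_n = 104.3 + 2·188.9 = 482.2 kN → 241 kN.
Block shear: A_gv = 1760, A_nv = 1180, A_nt = 284 mm²; R_n = min(0.6F_uA_nv, 0.6F_yA_gv) + U_bs·F_u·A_nt = 406.7 kN → 203 kN.
Block shear governs: 203 kN.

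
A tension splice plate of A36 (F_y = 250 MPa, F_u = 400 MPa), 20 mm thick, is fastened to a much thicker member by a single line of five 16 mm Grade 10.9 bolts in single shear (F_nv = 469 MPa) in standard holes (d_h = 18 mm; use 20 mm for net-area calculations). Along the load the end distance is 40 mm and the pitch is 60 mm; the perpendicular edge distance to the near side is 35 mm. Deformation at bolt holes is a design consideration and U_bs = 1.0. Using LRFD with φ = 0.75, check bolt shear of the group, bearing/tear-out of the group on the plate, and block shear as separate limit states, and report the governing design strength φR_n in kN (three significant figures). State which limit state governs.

354 kN (bolt shear governs)

Bolt shear: A_b = π·16²/4 = 201.1 mm²; R_n = 469 × 201.1 × 5 × 1 / 1000 = 471.5 kN → 0.75 × 471.5 = 354 kN.
Bearing: edge l_c = 31, r_n = 297.6 kN; interior l_c = 42, r_n = 307.2 kN; R_n = 297.6 + 4·307.2 = 1526 kN → 1140 kN.
Block shear: A_gv = 5600, A_nv = 3800, A_nt = 500 mm²; R_n = min(0.6F_uA_nv, 0.6F_yA_gv) + U_bs·F_u·A_nt = 1040 kN → 780 kN.
Bolt shear governs: 354 kN.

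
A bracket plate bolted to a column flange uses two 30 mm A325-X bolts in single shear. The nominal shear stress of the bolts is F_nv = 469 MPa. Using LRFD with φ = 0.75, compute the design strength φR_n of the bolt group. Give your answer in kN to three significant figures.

497 kN

A_b = π × 30² / 4 = 706.9 mm².
R_n = F_nv · A_b · n · n_s = 469 × 706.9 × 2 × 1 / 1000 = 663 kN.
Design strength φR_n = 0.75 × 663 = 497 kN.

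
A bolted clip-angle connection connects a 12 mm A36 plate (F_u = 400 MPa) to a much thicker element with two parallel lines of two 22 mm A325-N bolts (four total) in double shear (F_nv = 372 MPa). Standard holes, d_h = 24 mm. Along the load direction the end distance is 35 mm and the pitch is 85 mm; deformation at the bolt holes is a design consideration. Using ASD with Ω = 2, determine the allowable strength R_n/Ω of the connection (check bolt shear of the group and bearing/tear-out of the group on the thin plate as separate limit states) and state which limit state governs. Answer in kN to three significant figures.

386 kN (bearing governs)

Bolt shear: A_b = π·22²/4 = 380.1 mm²; R_n = 372 × 380.1 × 4 × 2 / 1000 = 1131 kN → 1131 / 2 = 566 kN.
Bearing (1.2 l_c t F_u ≤ 2.4 d t F_u): upper limit = 2.4·22·12·400 / 1000 = 253.4 kN.
  Edge l_c = 35 − 24/2 = 23 → r_n = 132.5 kN; interior l_c = 85 − 24 = 61 → r_n = 253.4 kN.
  R_n,bearing = 2·132.5 + 2·253.4 = 771.8 kN → 771.8 / 2 = 386 kN.
Bearing governs: 386 kN.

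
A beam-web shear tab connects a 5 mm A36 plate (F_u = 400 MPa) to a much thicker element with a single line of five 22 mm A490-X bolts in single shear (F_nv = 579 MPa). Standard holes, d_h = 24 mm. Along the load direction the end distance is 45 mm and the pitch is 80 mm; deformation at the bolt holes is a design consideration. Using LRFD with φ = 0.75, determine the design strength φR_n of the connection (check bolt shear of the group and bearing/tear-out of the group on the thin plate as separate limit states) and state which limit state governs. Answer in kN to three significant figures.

376 kN (bearing governs)

Bolt shear: A_b = π·22²/4 = 380.1 mm²; R_n = 579 × 380.1 × 5 × 1 / 1000 = 1100 kN → 0.75 × 1100 = 825 kN.
Bearing (1.2 l_c t F_u ≤ 2.4 d t F_u): upper limit = 2.4·22·5·400 / 1000 = 105.6 kN.
  Edge l_c = 45 − 24/2 = 33 → r_n = 79.2 kN; interior l_c = 80 − 24 = 56 → r_n = 105.6 kN.
  R_n,bearing = 1·79.2 + 4·105.6 = 501.6 kN → 0.75 × 501.6 = 376 kN.
Bearing governs: 376 kN.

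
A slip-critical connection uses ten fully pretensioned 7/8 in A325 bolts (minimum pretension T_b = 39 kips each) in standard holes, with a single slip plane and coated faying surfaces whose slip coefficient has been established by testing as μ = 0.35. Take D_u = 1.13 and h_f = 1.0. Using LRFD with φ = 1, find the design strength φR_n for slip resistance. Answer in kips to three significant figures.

154 kips

R_n = μ · D_u · h_f · T_b · n_s · n_b = 0.35 × 1.13 × 1.0 × 39 × 1 × 10 = 154.2 kips.
Design strength φR_n = 1 × 154.2 = 154 kips.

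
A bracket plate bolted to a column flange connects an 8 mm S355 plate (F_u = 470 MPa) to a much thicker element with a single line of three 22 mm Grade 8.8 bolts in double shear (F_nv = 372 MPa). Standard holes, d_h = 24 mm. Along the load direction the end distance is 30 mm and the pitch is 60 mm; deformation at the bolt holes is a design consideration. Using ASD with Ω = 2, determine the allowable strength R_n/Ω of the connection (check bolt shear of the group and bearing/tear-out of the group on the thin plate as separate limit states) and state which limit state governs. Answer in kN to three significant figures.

203 kN (bearing governs)

Bolt shear: A_b = π·22²/4 = 380.1 mm²; R_n = 372 × 380.1 × 3 × 2 / 1000 = 848.5 kN → 848.5 / 2 = 424 kN.
Bearing (1.2 l_c t F_u ≤ 2.4 d t F_u): upper limit = 2.4·22·8·470 / 1000 = 198.5 kN.
  Edge l_c = 30 − 24/2 = 18 → r_n = 81.22 kN; interior l_c = 60 − 24 = 36 → r_n = 162.4 kN.
  R_n,bearing = 1·81.22 + 2·162.4 = 406.1 kN → 406.1 / 2 = 203 kN.
Bearing governs: 203 kN.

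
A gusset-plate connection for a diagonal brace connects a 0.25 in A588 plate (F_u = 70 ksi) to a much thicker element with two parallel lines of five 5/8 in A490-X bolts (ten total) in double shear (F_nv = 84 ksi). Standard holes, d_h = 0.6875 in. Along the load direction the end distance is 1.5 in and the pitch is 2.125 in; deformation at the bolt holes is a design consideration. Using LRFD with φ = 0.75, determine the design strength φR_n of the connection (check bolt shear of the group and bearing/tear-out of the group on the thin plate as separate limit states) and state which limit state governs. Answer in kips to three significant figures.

Bolt shear: A_b = π·0.625²/4 = 0.3068 in²; R_n = 84 × 0.3068 × 10 × 2 = 515.4 kips → 0.75 × 515.4 = 387 kips.
Bearing (1.2 l_c t F_u ≤ 2.4 d t F_u): upper limit = 2.4·0.625·0.25·70 = 26.25 kips.
  Edge l_c = 1.5 − 0.6875/2 = 1.156 → r_n = 24.28 kips; interior l_c = 2.125 − 0.6875 = 1.438 → r_n = 26.25 kips.
  R_n,bearing = 2·24.28 + 8·26.25 = 258.6 kips → 0.75 × 258.6 = 194 kips.
Bearing governs: 194 kips.

194 kips (bearing governs)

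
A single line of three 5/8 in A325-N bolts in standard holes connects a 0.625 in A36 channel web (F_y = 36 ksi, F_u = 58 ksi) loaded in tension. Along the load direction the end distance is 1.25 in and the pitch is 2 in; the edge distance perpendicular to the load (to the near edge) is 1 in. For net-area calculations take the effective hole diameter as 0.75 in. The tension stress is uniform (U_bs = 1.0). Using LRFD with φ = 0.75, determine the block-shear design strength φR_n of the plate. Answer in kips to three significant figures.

Shear plane L_v = 1.25 + 2·2 = 5.25 in; A_gv = 5.25 × 0.625 = 3.281 in².
A_nv = (5.25 − 2.5·0.75) × 0.625 = 2.109 in².
A_nt = (1 − 0.5·0.75) × 0.625 = 0.3906 in².
0.6 F_u A_nv = 73.41 kips; 0.6 F_y A_gv = 70.88 kips → shear yielding governs the shear term.
R_n = 70.88 + 1.0 × 58 × 0.3906 = 93.53 kips.
Design strength φR_n = 0.75 × 93.53 = 70.1 kips.

70.1 kips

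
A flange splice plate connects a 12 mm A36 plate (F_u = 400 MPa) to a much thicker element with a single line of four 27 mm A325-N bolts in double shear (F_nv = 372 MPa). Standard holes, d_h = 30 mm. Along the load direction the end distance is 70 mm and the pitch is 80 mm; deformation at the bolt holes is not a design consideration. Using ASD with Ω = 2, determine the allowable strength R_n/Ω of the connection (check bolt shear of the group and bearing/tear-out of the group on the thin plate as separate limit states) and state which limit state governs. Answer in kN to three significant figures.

734 kN (bearing governs)

Bolt shear: A_b = π·27²/4 = 572.6 mm²; R_n = 372 × 572.6 × 4 × 2 / 1000 = 1704 kN → 1704 / 2 = 852 kN.
Bearing (1.5 l_c t F_u ≤ 3.0 d t F_u): upper limit = 3.0·27·12·400 / 1000 = 388.8 kN.
  Edge l_c = 70 − 30/2 = 55 → r_n = 388.8 kN; interior l_c = 80 − 30 = 50 → r_n = 360 kN.
  R_n,bearing = 1·388.8 + 3·360 = 1469 kN → 1469 / 2 = 734 kN.
Bearing governs: 734 kN.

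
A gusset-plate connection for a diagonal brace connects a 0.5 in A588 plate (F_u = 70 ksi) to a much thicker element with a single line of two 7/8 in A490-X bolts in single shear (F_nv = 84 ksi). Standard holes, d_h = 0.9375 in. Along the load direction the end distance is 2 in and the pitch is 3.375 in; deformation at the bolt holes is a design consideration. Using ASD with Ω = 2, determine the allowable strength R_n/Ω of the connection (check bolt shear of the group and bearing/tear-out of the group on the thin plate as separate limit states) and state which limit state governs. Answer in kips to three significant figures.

Bolt shear: A_b = π·0.875²/4 = 0.6013 in²; R_n = 84 × 0.6013 × 2 × 1 = 101 kips → 101 / 2 = 50.5 kips.
Bearing (1.2 l_c t F_u ≤ 2.4 d t F_u): upper limit = 2.4·0.875·0.5·70 = 73.5 kips.
  Edge l_c = 2 − 0.9375/2 = 1.531 → r_n = 64.31 kips; interior l_c = 3.375 − 0.9375 = 2.438 → r_n = 73.5 kips.
  R_n,bearing = 1·64.31 + 1·73.5 = 137.8 kips → 137.8 / 2 = 68.9 kips.
Bolt shear governs: 50.5 kips.

50.5 kips (bolt shear governs)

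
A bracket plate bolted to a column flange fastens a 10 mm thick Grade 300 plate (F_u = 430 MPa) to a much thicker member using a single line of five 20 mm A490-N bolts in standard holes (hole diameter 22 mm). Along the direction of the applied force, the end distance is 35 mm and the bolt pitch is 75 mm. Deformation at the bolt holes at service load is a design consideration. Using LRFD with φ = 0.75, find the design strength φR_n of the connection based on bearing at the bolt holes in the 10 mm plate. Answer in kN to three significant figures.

712 kN

Per bolt r_n = 1.2 l_c t F_u ≤ 2.4 d t F_u; upper limit = 2.4 × 20 × 10 × 430 / 1000 = 206.4 kN.
Edge bolt: l_c = 35 − 22/2 = 24 mm → 1.2 × 24 × 10 × 430 / 1000 = 123.8 → r_n = 123.8 kN.
Interior bolts: l_c = 75 − 22 = 53 mm → 1.2 × 53 × 10 × 430 / 1000 = 273.5 → r_n = 206.4 kN.
R_n = 1 × 123.8 + 4 × 206.4 = 949.4 kN.
Design strength φR_n = 0.75 × 949.4 = 712 kN.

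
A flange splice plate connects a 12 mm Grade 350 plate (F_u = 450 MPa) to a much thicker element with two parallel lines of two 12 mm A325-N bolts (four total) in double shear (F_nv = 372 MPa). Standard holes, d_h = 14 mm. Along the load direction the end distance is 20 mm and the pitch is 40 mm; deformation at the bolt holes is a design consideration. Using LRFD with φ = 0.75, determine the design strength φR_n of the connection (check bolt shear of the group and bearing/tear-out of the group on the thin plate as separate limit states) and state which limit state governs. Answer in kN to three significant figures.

Bolt shear: A_b = π·12²/4 = 113.1 mm²; R_n = 372 × 113.1 × 4 × 2 / 1000 = 336.6 kN → 0.75 × 336.6 = 252 kN.
Bearing (1.2 l_c t F_u ≤ 2.4 d t F_u): upper limit = 2.4·12·12·450 / 1000 = 155.5 kN.
  Edge l_c = 20 − 14/2 = 13 → r_n = 84.24 kN; interior l_c = 40 − 14 = 26 → r_n = 155.5 kN.
  R_n,bearing = 2·84.24 + 2·155.5 = 479.5 kN → 0.75 × 479.5 = 360 kN.
Bolt shear governs: 252 kN.

252 kN (bolt shear governs)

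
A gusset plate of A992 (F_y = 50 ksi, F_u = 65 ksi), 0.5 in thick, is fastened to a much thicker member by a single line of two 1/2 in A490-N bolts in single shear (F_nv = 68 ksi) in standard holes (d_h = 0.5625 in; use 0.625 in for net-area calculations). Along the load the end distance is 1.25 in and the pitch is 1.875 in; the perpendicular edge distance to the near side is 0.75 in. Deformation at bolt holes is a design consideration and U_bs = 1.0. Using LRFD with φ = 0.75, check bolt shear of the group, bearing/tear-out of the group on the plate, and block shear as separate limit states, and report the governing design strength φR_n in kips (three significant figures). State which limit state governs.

Bolt shear: A_b = π·0.5²/4 = 0.1963 in²; R_n = 68 × 0.1963 × 2 × 1 = 26.7 kips → 0.75 × 26.7 = 20 kips.
Bearing: edge l_c = 0.9688, r_n = 37.78 kips; interior l_c = 1.312, r_n = 39 kips; R_n = 37.78 + 1·39 = 76.78 kips → 57.6 kips.
Block shear: A_gv = 1.562, A_nv = 1.094, A_nt = 0.2188 in²; R_n = min(0.6F_uA_nv, 0.6F_yA_gv) + U_bs·F_u·A_nt = 56.88 kips → 42.7 kips.
Bolt shear governs: 20 kips.

20 kips (bolt shear governs)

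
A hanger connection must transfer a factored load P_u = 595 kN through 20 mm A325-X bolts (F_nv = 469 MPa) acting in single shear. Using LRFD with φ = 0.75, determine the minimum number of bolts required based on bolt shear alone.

A_b = π·20²/4 = 314.2 mm².
Per-bolt design strength φR_n = 0.75 × 469 × 314.2 × 1 / 1000 = 110.5 kN.
n ≥ 595 / 110.5 = 5.384 → use 6 bolts.

6 bolts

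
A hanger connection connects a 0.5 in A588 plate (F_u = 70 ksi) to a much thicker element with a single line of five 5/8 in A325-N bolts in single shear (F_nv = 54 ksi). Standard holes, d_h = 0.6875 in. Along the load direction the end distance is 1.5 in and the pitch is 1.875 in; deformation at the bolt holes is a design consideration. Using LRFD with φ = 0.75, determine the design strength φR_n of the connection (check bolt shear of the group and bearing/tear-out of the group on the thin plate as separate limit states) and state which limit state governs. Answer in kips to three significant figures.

Bolt shear: A_b = π·0.625²/4 = 0.3068 in²; R_n = 54 × 0.3068 × 5 × 1 = 82.83 kips → 0.75 × 82.83 = 62.1 kips.
Bearing (1.2 l_c t F_u ≤ 2.4 d t F_u): upper limit = 2.4·0.625·0.5·70 = 52.5 kips.
  Edge l_c = 1.5 − 0.6875/2 = 1.156 → r_n = 48.56 kips; interior l_c = 1.875 − 0.6875 = 1.188 → r_n = 49.88 kips.
  R_n,bearing = 1·48.56 + 4·49.88 = 248.1 kips → 0.75 × 248.1 = 186 kips.
Bolt shear governs: 62.1 kips.

62.1 kips (bolt shear governs)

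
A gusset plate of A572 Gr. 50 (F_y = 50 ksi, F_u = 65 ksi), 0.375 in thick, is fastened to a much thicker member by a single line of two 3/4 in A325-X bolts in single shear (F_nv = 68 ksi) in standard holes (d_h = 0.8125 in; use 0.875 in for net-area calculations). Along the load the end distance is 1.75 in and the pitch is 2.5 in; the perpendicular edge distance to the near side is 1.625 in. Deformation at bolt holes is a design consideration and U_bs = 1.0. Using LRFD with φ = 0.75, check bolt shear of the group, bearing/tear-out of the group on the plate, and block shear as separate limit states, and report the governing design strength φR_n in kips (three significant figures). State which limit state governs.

Bolt shear: A_b = π·0.75²/4 = 0.4418 in²; R_n = 68 × 0.4418 × 2 × 1 = 60.08 kips → 0.75 × 60.08 = 45.1 kips.
Bearing: edge l_c = 1.344, r_n = 39.3 kips; interior l_c = 1.688, r_n = 43.87 kips; R_n = 39.3 + 1·43.87 = 83.18 kips → 62.4 kips.
Block shear: A_gv = 1.594, A_nv = 1.102, A_nt = 0.4453 in²; R_n = min(0.6F_uA_nv, 0.6F_yA_gv) + U_bs·F_u·A_nt = 71.91 kips → 53.9 kips.
Bolt shear governs: 45.1 kips.

45.1 kips (bolt shear governs)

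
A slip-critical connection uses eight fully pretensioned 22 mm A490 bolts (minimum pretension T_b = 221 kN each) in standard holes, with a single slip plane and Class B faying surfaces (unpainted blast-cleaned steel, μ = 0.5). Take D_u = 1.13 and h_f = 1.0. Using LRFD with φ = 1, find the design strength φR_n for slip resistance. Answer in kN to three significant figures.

999 kN

R_n = μ · D_u · h_f · T_b · n_s · n_b = 0.5 × 1.13 × 1.0 × 221 × 1 × 8 = 998.9 kN.
Design strength φR_n = 1 × 998.9 = 999 kN.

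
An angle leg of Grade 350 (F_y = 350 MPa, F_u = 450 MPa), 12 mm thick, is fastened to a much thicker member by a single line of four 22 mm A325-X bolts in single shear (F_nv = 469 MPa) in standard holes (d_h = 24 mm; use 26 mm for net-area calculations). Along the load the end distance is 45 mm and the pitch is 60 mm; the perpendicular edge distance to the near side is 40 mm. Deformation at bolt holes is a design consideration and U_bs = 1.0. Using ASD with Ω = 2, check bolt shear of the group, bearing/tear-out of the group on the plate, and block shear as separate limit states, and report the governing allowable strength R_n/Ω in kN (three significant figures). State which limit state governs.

Bolt shear: A_b = π·22²/4 = 380.1 mm²; R_n = 469 × 380.1 × 4 × 1 / 1000 = 713.1 kN → 713.1 / 2 = 357 kN.
Bearing: edge l_c = 33, r_n = 213.8 kN; interior l_c = 36, r_n = 233.3 kN; R_n = 213.8 + 3·233.3 = 913.7 kN → 457 kN.
Block shear: A_gv = 2700, A_nv = 1608, A_nt = 324 mm²; R_n = min(0.6F_uA_nv, 0.6F_yA_gv) + U_bs·F_u·A_nt = 580 kN → 290 kN.
Block shear governs: 290 kN.

290 kN (block shear governs)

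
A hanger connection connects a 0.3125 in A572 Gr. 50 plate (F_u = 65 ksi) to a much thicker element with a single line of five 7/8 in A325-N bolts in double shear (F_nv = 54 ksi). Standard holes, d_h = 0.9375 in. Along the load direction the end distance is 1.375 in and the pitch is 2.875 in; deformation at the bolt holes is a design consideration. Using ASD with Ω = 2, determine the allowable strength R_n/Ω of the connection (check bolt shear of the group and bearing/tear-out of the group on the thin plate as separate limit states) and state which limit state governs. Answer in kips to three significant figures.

96.4 kips (bearing governs)

Bolt shear: A_b = π·0.875²/4 = 0.6013 in²; R_n = 54 × 0.6013 × 5 × 2 = 324.7 kips → 324.7 / 2 = 162 kips.
Bearing (1.2 l_c t F_u ≤ 2.4 d t F_u): upper limit = 2.4·0.875·0.3125·65 = 42.66 kips.
  Edge l_c = 1.375 − 0.9375/2 = 0.9062 → r_n = 22.09 kips; interior l_c = 2.875 − 0.9375 = 1.938 → r_n = 42.66 kips.
  R_n,bearing = 1·22.09 + 4·42.66 = 192.7 kips → 192.7 / 2 = 96.4 kips.
Bearing governs: 96.4 kips.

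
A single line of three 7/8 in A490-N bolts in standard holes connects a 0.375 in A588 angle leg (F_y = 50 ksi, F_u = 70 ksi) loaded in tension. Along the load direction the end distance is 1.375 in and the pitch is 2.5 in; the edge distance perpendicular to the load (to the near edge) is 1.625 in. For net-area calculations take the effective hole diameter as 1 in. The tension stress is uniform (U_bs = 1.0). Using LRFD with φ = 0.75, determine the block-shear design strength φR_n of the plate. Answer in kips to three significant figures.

Shear plane L_v = 1.375 + 2·2.5 = 6.375 in; A_gv = 6.375 × 0.375 = 2.391 in².
A_nv = (6.375 − 2.5·1) × 0.375 = 1.453 in².
A_nt = (1.625 − 0.5·1) × 0.375 = 0.4219 in².
0.6 F_u A_nv = 61.03 kips; 0.6 F_y A_gv = 71.72 kips → shear rupture governs the shear term.
R_n = 61.03 + 1.0 × 70 × 0.4219 = 90.56 kips.
Design strength φR_n = 0.75 × 90.56 = 67.9 kips.

67.9 kips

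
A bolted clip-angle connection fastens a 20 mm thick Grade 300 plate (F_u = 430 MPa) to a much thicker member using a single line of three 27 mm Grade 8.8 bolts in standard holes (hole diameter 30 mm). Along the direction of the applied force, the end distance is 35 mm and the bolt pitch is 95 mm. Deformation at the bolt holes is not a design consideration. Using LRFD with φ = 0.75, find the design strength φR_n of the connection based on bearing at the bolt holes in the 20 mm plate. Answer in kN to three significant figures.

Per bolt r_n = 1.5 l_c t F_u ≤ 3.0 d t F_u; upper limit = 3.0 × 27 × 20 × 430 / 1000 = 696.6 kN.
Edge bolt: l_c = 35 − 30/2 = 20 mm → 1.5 × 20 × 20 × 430 / 1000 = 258 → r_n = 258 kN.
Interior bolts: l_c = 95 − 30 = 65 mm → 1.5 × 65 × 20 × 430 / 1000 = 838.5 → r_n = 696.6 kN.
R_n = 1 × 258 + 2 × 696.6 = 1651 kN.
Design strength φR_n = 0.75 × 1651 = 1240 kN.

1240 kN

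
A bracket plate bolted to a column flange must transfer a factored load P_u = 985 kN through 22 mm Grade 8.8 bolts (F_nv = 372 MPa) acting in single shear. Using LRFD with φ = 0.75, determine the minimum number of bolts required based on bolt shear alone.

10 bolts

A_b = π·22²/4 = 380.1 mm².
Per-bolt design strength φR_n = 0.75 × 372 × 380.1 × 1 / 1000 = 106.1 kN.
n ≥ 985 / 106.1 = 9.287 → use 10 bolts.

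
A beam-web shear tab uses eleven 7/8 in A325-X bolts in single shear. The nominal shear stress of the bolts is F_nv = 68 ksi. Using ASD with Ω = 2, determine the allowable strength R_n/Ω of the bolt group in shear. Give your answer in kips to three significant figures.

A_b = π × 0.875² / 4 = 0.6013 in².
R_n = F_nv · A_b · n · n_s = 68 × 0.6013 × 11 × 1 = 449.8 kips.
Allowable strength R_n/Ω = 449.8 / 2 = 225 kips.

225 kips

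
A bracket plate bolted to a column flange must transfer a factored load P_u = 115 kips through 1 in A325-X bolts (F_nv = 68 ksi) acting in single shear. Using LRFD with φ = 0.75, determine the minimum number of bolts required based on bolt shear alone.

3 bolts

A_b = π·1²/4 = 0.7854 in².
Per-bolt design strength φR_n = 0.75 × 68 × 0.7854 × 1 = 40.06 kips.
n ≥ 115 / 40.06 = 2.871 → use 3 bolts.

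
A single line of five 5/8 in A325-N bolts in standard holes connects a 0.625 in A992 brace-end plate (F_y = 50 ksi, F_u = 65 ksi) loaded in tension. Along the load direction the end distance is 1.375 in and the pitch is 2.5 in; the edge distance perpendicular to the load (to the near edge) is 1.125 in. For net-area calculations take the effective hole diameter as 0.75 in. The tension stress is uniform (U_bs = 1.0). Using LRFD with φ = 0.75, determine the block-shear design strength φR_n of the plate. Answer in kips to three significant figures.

169 kips

Shear plane L_v = 1.375 + 4·2.5 = 11.38 in; A_gv = 11.38 × 0.625 = 7.109 in².
A_nv = (11.38 − 4.5·0.75) × 0.625 = 5 in².
A_nt = (1.125 − 0.5·0.75) × 0.625 = 0.4688 in².
0.6 F_u A_nv = 195 kips; 0.6 F_y A_gv = 213.3 kips → shear rupture governs the shear term.
R_n = 195 + 1.0 × 65 × 0.4688 = 225.5 kips.
Design strength φR_n = 0.75 × 225.5 = 169 kips.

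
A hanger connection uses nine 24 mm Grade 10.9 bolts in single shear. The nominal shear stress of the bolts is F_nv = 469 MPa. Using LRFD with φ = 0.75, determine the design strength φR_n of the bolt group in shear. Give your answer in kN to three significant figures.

A_b = π × 24² / 4 = 452.4 mm².
R_n = F_nv · A_b · n · n_s = 469 × 452.4 × 9 × 1 / 1000 = 1910 kN.
Design strength φR_n = 0.75 × 1910 = 1430 kN.

1430 kN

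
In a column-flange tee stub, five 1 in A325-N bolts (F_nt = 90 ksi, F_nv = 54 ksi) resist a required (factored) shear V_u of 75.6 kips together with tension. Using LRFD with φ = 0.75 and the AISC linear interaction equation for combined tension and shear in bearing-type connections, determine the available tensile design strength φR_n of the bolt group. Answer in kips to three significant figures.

219 kips

A_b = π·1²/4 = 0.7854 in²; f_rv = 75.6 / (5 × 0.7854) = 19.25 ksi.
F'_nt = 1.3 F_nt − (F_nt / φF_nv) f_rv = 1.3·90 − (90/(0.75·54))·19.25 = 74.22 ksi, capped at F_nt → F'_nt = 74.22 ksi.
R_n = F'_nt · A_b · n = 74.22 × 0.7854 × 5 = 291.5 kips.
Design strength φR_n = 0.75 × 291.5 = 219 kips.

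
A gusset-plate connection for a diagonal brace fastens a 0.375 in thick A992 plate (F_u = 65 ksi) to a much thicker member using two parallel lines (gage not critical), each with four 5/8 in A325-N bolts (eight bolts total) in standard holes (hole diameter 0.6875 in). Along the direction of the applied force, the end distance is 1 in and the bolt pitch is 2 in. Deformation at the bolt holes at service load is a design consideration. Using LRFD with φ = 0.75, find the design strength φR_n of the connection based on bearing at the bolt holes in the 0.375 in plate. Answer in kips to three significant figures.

Per bolt r_n = 1.2 l_c t F_u ≤ 2.4 d t F_u; upper limit = 2.4 × 0.625 × 0.375 × 65 = 36.56 kips.
Edge bolt: l_c = 1 − 0.6875/2 = 0.6562 in → 1.2 × 0.6562 × 0.375 × 65 = 19.2 → r_n = 19.2 kips.
Interior bolts: l_c = 2 − 0.6875 = 1.312 in → 1.2 × 1.312 × 0.375 × 65 = 38.39 → r_n = 36.56 kips.
R_n = 2 × 19.2 + 6 × 36.56 = 257.8 kips.
Design strength φR_n = 0.75 × 257.8 = 193 kips.

193 kips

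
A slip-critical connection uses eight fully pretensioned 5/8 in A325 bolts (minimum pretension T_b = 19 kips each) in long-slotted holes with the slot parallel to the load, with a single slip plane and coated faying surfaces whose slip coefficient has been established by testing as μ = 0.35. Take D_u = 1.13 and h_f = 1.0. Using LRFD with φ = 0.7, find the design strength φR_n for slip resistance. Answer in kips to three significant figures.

R_n = μ · D_u · h_f · T_b · n_s · n_b = 0.35 × 1.13 × 1.0 × 19 × 1 × 8 = 60.12 kips.
Design strength φR_n = 0.7 × 60.12 = 42.1 kips.

42.1 kips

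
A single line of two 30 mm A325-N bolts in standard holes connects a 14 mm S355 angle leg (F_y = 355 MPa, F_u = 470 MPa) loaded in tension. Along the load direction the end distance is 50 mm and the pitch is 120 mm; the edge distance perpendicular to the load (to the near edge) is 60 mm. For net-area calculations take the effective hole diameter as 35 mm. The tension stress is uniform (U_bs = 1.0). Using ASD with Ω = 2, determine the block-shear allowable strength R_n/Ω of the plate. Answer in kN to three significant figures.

Shear plane L_v = 50 + 1·120 = 170 mm; A_gv = 170 × 14 = 2380 mm².
A_nv = (170 − 1.5·35) × 14 = 1645 mm².
A_nt = (60 − 0.5·35) × 14 = 595 mm².
0.6 F_u A_nv = 463.9 kN; 0.6 F_y A_gv = 506.9 kN → shear rupture governs the shear term.
R_n = 463.9 + 1.0 × 470 × 595 / 1000 = 743.5 kN.
Allowable strength R_n/Ω = 743.5 / 2 = 372 kN.

372 kN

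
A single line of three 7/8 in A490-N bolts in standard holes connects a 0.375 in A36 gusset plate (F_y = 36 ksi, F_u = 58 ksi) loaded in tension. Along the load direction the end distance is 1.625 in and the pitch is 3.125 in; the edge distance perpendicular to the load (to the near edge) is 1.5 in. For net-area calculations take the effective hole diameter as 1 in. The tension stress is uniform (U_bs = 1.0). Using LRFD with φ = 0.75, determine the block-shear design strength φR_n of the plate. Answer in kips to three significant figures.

64.2 kips

Shear plane L_v = 1.625 + 2·3.125 = 7.875 in; A_gv = 7.875 × 0.375 = 2.953 in².
A_nv = (7.875 − 2.5·1) × 0.375 = 2.016 in².
A_nt = (1.5 − 0.5·1) × 0.375 = 0.375 in².
0.6 F_u A_nv = 70.14 kips; 0.6 F_y A_gv = 63.79 kips → shear yielding governs the shear term.
R_n = 63.79 + 1.0 × 58 × 0.375 = 85.54 kips.
Design strength φR_n = 0.75 × 85.54 = 64.2 kips.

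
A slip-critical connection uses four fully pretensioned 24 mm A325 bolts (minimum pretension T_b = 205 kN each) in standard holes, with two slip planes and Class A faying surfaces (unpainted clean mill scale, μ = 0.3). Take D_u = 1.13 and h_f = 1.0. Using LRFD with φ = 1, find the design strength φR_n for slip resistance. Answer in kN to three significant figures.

556 kN

R_n = μ · D_u · h_f · T_b · n_s · n_b = 0.3 × 1.13 × 1.0 × 205 × 2 × 4 = 556 kN.
Design strength φR_n = 1 × 556 = 556 kN.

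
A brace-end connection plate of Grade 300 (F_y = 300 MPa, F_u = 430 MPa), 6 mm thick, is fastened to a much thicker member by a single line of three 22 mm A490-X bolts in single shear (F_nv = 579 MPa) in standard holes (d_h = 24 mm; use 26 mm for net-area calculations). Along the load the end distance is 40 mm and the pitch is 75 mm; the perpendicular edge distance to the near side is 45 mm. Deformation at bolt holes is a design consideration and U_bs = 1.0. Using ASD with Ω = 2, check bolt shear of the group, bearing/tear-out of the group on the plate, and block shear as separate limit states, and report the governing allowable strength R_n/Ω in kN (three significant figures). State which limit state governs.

138 kN (block shear governs)

Bolt shear: A_b = π·22²/4 = 380.1 mm²; R_n = 579 × 380.1 × 3 × 1 / 1000 = 660.3 kN → 660.3 / 2 = 330 kN.
Bearing: edge l_c = 28, r_n = 86.69 kN; interior l_c = 51, r_n = 136.2 kN; R_n = 86.69 + 2·136.2 = 359.1 kN → 180 kN.
Block shear: A_gv = 1140, A_nv = 750, A_nt = 192 mm²; R_n = min(0.6F_uA_nv, 0.6F_yA_gv) + U_bs·F_u·A_nt = 276.1 kN → 138 kN.
Block shear governs: 138 kN.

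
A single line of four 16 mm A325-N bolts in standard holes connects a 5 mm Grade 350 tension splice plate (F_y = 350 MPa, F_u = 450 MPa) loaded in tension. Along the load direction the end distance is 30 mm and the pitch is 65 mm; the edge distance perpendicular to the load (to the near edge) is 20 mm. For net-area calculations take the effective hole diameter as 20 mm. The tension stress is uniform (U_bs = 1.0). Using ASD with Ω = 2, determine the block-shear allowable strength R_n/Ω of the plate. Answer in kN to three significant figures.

116 kN

Shear plane L_v = 30 + 3·65 = 225 mm; A_gv = 225 × 5 = 1125 mm².
A_nv = (225 − 3.5·20) × 5 = 775 mm².
A_nt = (20 − 0.5·20) × 5 = 50 mm².
0.6 F_u A_nv = 209.2 kN; 0.6 F_y A_gv = 236.2 kN → shear rupture governs the shear term.
R_n = 209.2 + 1.0 × 450 × 50 / 1000 = 231.8 kN.
Allowable strength R_n/Ω = 231.8 / 2 = 116 kN.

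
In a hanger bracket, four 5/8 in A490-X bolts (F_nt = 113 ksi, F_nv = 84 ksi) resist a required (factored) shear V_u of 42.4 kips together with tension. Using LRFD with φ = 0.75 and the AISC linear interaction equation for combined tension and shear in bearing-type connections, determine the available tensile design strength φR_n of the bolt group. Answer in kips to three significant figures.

A_b = π·0.625²/4 = 0.3068 in²; f_rv = 42.4 / (4 × 0.3068) = 34.55 ksi.
F'_nt = 1.3 F_nt − (F_nt / φF_nv) f_rv = 1.3·113 − (113/(0.75·84))·34.55 = 84.93 ksi, capped at F_nt → F'_nt = 84.93 ksi.
R_n = F'_nt · A_b · n = 84.93 × 0.3068 × 4 = 104.2 kips.
Design strength φR_n = 0.75 × 104.2 = 78.2 kips.

78.2 kips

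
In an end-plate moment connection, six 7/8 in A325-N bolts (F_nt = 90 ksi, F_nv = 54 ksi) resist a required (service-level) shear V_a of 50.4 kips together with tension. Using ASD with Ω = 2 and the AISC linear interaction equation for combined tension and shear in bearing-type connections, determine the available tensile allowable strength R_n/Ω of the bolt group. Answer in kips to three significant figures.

A_b = π·0.875²/4 = 0.6013 in²; f_rv = 50.4 / (6 × 0.6013) = 13.97 ksi.
F'_nt = 1.3 F_nt − (Ω F_nt / F_nv) f_rv = 1.3·90 − (2·90/54)·13.97 = 70.44 ksi, capped at F_nt → F'_nt = 70.44 ksi.
R_n = F'_nt · A_b · n = 70.44 × 0.6013 × 6 = 254.1 kips.
Allowable strength R_n/Ω = 254.1 / 2 = 127 kips.

127 kips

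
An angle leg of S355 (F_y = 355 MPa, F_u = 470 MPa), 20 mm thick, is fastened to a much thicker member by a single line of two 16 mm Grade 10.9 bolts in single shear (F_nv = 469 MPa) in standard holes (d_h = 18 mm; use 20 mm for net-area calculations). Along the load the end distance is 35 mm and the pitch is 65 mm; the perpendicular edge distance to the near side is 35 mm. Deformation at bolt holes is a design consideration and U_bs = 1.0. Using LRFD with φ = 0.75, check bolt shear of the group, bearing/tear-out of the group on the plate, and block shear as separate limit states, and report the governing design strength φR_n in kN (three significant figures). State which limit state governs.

Bolt shear: A_b = π·16²/4 = 201.1 mm²; R_n = 469 × 201.1 × 2 × 1 / 1000 = 188.6 kN → 0.75 × 188.6 = 141 kN.
Bearing: edge l_c = 26, r_n = 293.3 kN; interior l_c = 47, r_n = 361 kN; R_n = 293.3 + 1·361 = 654.2 kN → 491 kN.
Block shear: A_gv = 2000, A_nv = 1400, A_nt = 500 mm²; R_n = min(0.6F_uA_nv, 0.6F_yA_gv) + U_bs·F_u·A_nt = 629.8 kN → 472 kN.
Bolt shear governs: 141 kN.

141 kN (bolt shear governs)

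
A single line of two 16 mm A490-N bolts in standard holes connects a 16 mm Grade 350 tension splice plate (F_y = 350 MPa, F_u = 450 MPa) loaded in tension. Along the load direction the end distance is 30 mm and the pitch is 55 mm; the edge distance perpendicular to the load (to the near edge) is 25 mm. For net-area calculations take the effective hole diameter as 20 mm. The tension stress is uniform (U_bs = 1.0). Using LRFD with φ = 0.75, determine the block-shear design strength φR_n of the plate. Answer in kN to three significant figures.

Shear plane L_v = 30 + 1·55 = 85 mm; A_gv = 85 × 16 = 1360 mm².
A_nv = (85 − 1.5·20) × 16 = 880 mm².
A_nt = (25 − 0.5·20) × 16 = 240 mm².
0.6 F_u A_nv = 237.6 kN; 0.6 F_y A_gv = 285.6 kN → shear rupture governs the shear term.
R_n = 237.6 + 1.0 × 450 × 240 / 1000 = 345.6 kN.
Design strength φR_n = 0.75 × 345.6 = 259 kN.

259 kN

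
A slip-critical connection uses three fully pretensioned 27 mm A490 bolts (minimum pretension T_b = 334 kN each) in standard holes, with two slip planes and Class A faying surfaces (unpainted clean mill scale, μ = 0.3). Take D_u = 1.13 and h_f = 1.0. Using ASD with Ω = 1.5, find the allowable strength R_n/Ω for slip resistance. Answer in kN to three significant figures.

453 kN

R_n = μ · D_u · h_f · T_b · n_s · n_b = 0.3 × 1.13 × 1.0 × 334 × 2 × 3 = 679.4 kN.
Allowable strength R_n/Ω = 679.4 / 1.5 = 453 kN.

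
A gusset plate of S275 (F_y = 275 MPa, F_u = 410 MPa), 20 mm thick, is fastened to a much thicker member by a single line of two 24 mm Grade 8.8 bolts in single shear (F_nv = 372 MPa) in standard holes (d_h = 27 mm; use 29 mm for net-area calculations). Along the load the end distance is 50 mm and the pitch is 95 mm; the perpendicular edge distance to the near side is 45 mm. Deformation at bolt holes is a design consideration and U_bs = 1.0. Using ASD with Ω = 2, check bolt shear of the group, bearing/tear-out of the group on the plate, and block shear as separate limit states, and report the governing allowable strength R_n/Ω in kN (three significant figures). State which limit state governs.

Bolt shear: A_b = π·24²/4 = 452.4 mm²; R_n = 372 × 452.4 × 2 × 1 / 1000 = 336.6 kN → 336.6 / 2 = 168 kN.
Bearing: edge l_c = 36.5, r_n = 359.2 kN; interior l_c = 68, r_n = 472.3 kN; R_n = 359.2 + 1·472.3 = 831.5 kN → 416 kN.
Block shear: A_gv = 2900, A_nv = 2030, A_nt = 610 mm²; R_n = min(0.6F_uA_nv, 0.6F_yA_gv) + U_bs·F_u·A_nt = 728.6 kN → 364 kN.
Bolt shear governs: 168 kN.

168 kN (bolt shear governs)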